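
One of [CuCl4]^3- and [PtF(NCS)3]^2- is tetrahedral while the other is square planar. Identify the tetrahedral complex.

[CuCl4]^3-

For [CuCl4]^3-: Ligand charges: each chloride is −1. With an overall charge of −3 the copper centre must be in the +1 oxidation state. Copper is a group-11 element; Cu(I) is therefore d¹⁰. A d¹⁰ ion has no crystal-field stabilisation preference between square planar and tetrahedral, so four ligands adopt the sterically favoured tetrahedral geometry. → tetrahedral.
For [PtF(NCS)3]^2-: Summing ligand charges against the −2 overall charge gives an oxidation state of +2 for platinum. Pt sits in group 10, so the d-electron count is 10 − 2 = 8. A 5d d⁸ ion has a large crystal-field splitting; square planar leaves the high-energy d_{x²−y²} orbital empty and maximises CFSE. → square planar.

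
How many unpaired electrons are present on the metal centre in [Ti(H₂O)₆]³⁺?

Water is neutral; balancing the +3 overall charge requires Ti(III).
Titanium is a group-4 element; Ti(III) is therefore d¹.
In an octahedral field the d¹ configuration is t₂g¹e_g⁰ (only one arrangement possible), giving 1 unpaired electron.

1 unpaired electron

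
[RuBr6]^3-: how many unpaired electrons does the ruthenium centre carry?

Each bromide is −1; balancing the −3 overall charge requires Ru(III).
Ruthenium is a group-8 element; Ru(III) is therefore d⁵.
The spin state decides the count: a 4d ion has a large Δₒ and is invariably low-spin.
An octahedral low-spin d⁵ ion is t₂g⁵e_g⁰, giving 1 unpaired electron.

1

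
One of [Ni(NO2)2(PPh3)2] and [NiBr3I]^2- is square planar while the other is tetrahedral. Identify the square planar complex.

[Ni(NO2)2(PPh3)2]

For [Ni(NO2)2(PPh3)2]: Ligand charges: each nitro (N-bound nitrite) is −1; triphenylphosphine is neutral. With an overall charge of 0 the nickel centre must be in the +2 oxidation state. Ni sits in group 10, so the d-electron count is 10 − 2 = 8. Nitro (N-bound nitrite) and triphenylphosphine are strong-field ligands (high in the spectrochemical series). A 3d d⁸ ion with strong-field ligands gains enough CFSE to favour square planar over tetrahedral. → square planar.
For [NiBr3I]^2-: Each bromide is −1; each iodide is −1; balancing the −2 overall charge requires Ni(II). Ni sits in group 10, so the d-electron count is 10 − 2 = 8. Bromide and iodide are weak-field ligands. With weak-field ligands the CFSE gain from square planar is small, so a 3d d⁸ ion takes the sterically preferred tetrahedral geometry. → tetrahedral.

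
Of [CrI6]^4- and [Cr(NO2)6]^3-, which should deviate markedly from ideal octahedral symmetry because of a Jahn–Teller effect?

[CrI6]^4-

[CrI6]^4-: Summing ligand charges against the −4 overall charge gives an oxidation state of +2 for chromium. Cr sits in group 6, so the d-electron count is 6 − 2 = 4. Iodide is a weak-field ligand for a first-row metal, so the complex is high-spin. The t₂g³e_g¹ (high-spin) configuration has an unevenly filled e_g set; the Jahn–Teller theorem predicts a tetragonal distortion (typically axial elongation) to lift the degeneracy.
[Cr(NO2)6]^3-: Each nitro (N-bound nitrite) is −1; balancing the −3 overall charge requires Cr(III). Group 6 minus oxidation state 3 gives a d³ configuration. The d³ configuration leaves the e_g set evenly filled (or empty) — no strong Jahn–Teller driving force.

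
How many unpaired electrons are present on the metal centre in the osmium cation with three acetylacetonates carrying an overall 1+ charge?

2

Ligand charges: each acetylacetonate is −1. With an overall charge of +1 the osmium centre must be in the +4 oxidation state.
Osmium is a group-8 element; Os(IV) is therefore d⁴.
Counting donor atoms: 3×acetylacetonate (bidentate) → 6 donors. Coordination number = 6.
The spin state decides the count: a 5d ion has a large Δₒ and is invariably low-spin.
An octahedral low-spin d⁴ ion is t₂g⁴e_g⁰, giving 2 unpaired electrons.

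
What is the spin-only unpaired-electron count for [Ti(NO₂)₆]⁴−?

Summing ligand charges against the −4 overall charge gives an oxidation state of +2 for titanium.
Titanium is a group-4 element; Ti(II) is therefore d².
In an octahedral field the d² configuration is t₂g²e_g⁰ (only one arrangement possible), giving 2 unpaired electrons.

2 unpaired electrons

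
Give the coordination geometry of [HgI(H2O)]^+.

linear

Ligand charges: each iodide is −1; water is neutral. With an overall charge of +1 the mercury centre must be in the +2 oxidation state.
Group 12 minus oxidation state 2 gives a d¹⁰ configuration.
Coordination number: 2.
A d¹⁰ ion with only two ligands adopts a linear arrangement (sp hybridisation; no CFSE preference).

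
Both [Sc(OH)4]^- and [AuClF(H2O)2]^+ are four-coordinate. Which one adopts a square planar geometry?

For [Sc(OH)4]^-: Summing ligand charges against the −1 overall charge gives an oxidation state of +3 for scandium. Scandium is a group-3 element; Sc(III) is therefore d⁰. A d⁰ ion has no crystal-field stabilisation preference between square planar and tetrahedral, so four ligands adopt the sterically favoured tetrahedral geometry. → tetrahedral.
For [AuClF(H2O)2]^+: Summing ligand charges against the +1 overall charge gives an oxidation state of +3 for gold. Gold is a group-11 element; Au(III) is therefore d⁸. A 5d d⁸ ion has a large crystal-field splitting; square planar leaves the high-energy d_{x²−y²} orbital empty and maximises CFSE. → square planar.

[AuClF(H2O)2]^+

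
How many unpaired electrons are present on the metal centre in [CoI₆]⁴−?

Each iodide is −1; balancing the −4 overall charge requires Co(II).
Co sits in group 9, so the d-electron count is 9 − 2 = 7.
The spin state decides the count: Iodide is a weak-field ligand for a first-row metal, so the complex is high-spin.
An octahedral high-spin d⁷ ion is t₂g⁵e_g², giving 3 unpaired electrons.

3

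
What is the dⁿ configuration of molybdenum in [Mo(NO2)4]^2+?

Each nitro (N-bound nitrite) is −1; balancing the +2 overall charge requires Mo(VI).
Group 6 minus oxidation state 6 gives a d⁰ configuration.

d0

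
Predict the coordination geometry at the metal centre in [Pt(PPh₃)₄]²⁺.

Summing ligand charges against the +2 overall charge gives an oxidation state of +2 for platinum.
Platinum is a group-10 element; Pt(II) is therefore d⁸.
With 4 monodentate ligands the coordination number is 4.
A 5d d⁸ ion has a large crystal-field splitting; square planar leaves the high-energy d_{x²−y²} orbital empty and maximises CFSE.

square planar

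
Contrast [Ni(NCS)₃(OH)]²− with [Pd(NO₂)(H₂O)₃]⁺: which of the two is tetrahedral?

[Ni(NCS)₃(OH)]²−

For [Ni(NCS)₃(OH)]²−: Ligand charges: each isothiocyanate is −1; each hydroxide is −1. With an overall charge of −2 the nickel centre must be in the +2 oxidation state. Nickel is a group-10 element; Ni(II) is therefore d⁸. Hydroxide and isothiocyanate are weak-field ligands. With weak-field ligands the CFSE gain from square planar is small, so a 3d d⁸ ion takes the sterically preferred tetrahedral geometry. → tetrahedral.
For [Pd(NO₂)(H₂O)₃]⁺: Ligand charges: each nitro (N-bound nitrite) is −1; water is neutral. With an overall charge of +1 the palladium centre must be in the +2 oxidation state. Palladium is a group-10 element; Pd(II) is therefore d⁸. A 4d d⁸ ion has a large crystal-field splitting; square planar leaves the high-energy d_{x²−y²} orbital empty and maximises CFSE. → square planar.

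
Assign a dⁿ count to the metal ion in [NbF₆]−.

d⁰

Ligand charges: each fluoride is −1. With an overall charge of −1 the niobium centre must be in the +5 oxidation state.
Niobium is a group-5 element; Nb(V) is therefore d⁰.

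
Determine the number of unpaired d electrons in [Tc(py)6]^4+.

Ligand charges: pyridine is neutral. With an overall charge of +4 the technetium centre must be in the +4 oxidation state.
Tc sits in group 7, so the d-electron count is 7 − 4 = 3.
In an octahedral field the d³ configuration is t₂g³e_g⁰ (only one arrangement possible), giving 3 unpaired electrons.

3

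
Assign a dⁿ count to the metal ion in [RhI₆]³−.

d⁶

Each iodide is −1; balancing the −3 overall charge requires Rh(III).
Rh sits in group 9, so the d-electron count is 9 − 3 = 6.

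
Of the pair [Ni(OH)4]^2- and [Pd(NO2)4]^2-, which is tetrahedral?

[Ni(OH)4]^2-

For [Ni(OH)4]^2-: Each hydroxide is −1; balancing the −2 overall charge requires Ni(II). Ni sits in group 10, so the d-electron count is 10 − 2 = 8. Hydroxide is a weak-field ligand. With weak-field ligands the CFSE gain from square planar is small, so a 3d d⁸ ion takes the sterically preferred tetrahedral geometry. → tetrahedral.
For [Pd(NO2)4]^2-: Each nitro (N-bound nitrite) is −1; balancing the −2 overall charge requires Pd(II). Pd sits in group 10, so the d-electron count is 10 − 2 = 8. A 4d d⁸ ion has a large crystal-field splitting; square planar leaves the high-energy d_{x²−y²} orbital empty and maximises CFSE. → square planar.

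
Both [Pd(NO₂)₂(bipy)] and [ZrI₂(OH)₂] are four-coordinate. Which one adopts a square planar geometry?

For [Pd(NO₂)₂(bipy)]: Each nitro (N-bound nitrite) is −1; 2,2′-bipyridine is neutral; balancing the 0 overall charge requires Pd(II). Group 10 minus oxidation state 2 gives a d⁸ configuration. A 4d d⁸ ion has a large crystal-field splitting; square planar leaves the high-energy d_{x²−y²} orbital empty and maximises CFSE. → square planar.
For [ZrI₂(OH)₂]: Summing ligand charges against the 0 overall charge gives an oxidation state of +4 for zirconium. Zr sits in group 4, so the d-electron count is 4 − 4 = 0. A d⁰ ion has no crystal-field stabilisation preference between square planar and tetrahedral, so four ligands adopt the sterically favoured tetrahedral geometry. → tetrahedral.

[Pd(NO₂)₂(bipy)]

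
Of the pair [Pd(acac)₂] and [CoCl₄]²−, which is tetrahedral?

For [Pd(acac)₂]: Each acetylacetonate is −1; balancing the 0 overall charge requires Pd(II). Group 10 minus oxidation state 2 gives a d⁸ configuration. A 4d d⁸ ion has a large crystal-field splitting; square planar leaves the high-energy d_{x²−y²} orbital empty and maximises CFSE. → square planar.
For [CoCl₄]²−: Summing ligand charges against the −2 overall charge gives an oxidation state of +2 for cobalt. Cobalt is a group-9 element; Co(II) is therefore d⁷. For a high-spin 3d d⁷ ion with weak-field ligands the small Δₜ gives little square-planar CFSE advantage, so four ligands adopt the sterically favoured tetrahedral geometry. → tetrahedral.

[CoCl₄]²−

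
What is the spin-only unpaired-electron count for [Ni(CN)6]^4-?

Summing ligand charges against the −4 overall charge gives an oxidation state of +2 for nickel.
Ni sits in group 10, so the d-electron count is 10 − 2 = 8.
In an octahedral field the d⁸ configuration is t₂g⁶e_g² (only one arrangement possible), giving 2 unpaired electrons.

2 unpaired electrons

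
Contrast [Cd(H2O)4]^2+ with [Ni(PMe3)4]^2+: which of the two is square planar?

[Ni(PMe3)4]^2+

For [Cd(H2O)4]^2+: Summing ligand charges against the +2 overall charge gives an oxidation state of +2 for cadmium. Group 12 minus oxidation state 2 gives a d¹⁰ configuration. A d¹⁰ ion has no crystal-field stabilisation preference between square planar and tetrahedral, so four ligands adopt the sterically favoured tetrahedral geometry. → tetrahedral.
For [Ni(PMe3)4]^2+: Summing ligand charges against the +2 overall charge gives an oxidation state of +2 for nickel. Group 10 minus oxidation state 2 gives a d⁸ configuration. Trimethylphosphine is a strong-field ligand (high in the spectrochemical series). A 3d d⁸ ion with strong-field ligands gains enough CFSE to favour square planar over tetrahedral. → square planar.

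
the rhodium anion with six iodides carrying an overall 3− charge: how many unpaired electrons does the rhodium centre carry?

Each iodide is −1; balancing the −3 overall charge requires Rh(III).
Rhodium is a group-9 element; Rh(III) is therefore d⁶.
The spin state decides the count: a 4d ion has a large Δₒ and is invariably low-spin.
An octahedral low-spin d⁶ ion is t₂g⁶e_g⁰, giving 0 unpaired electrons.

0 unpaired electrons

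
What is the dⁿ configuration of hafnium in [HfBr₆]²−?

d⁰

Ligand charges: each bromide is −1. With an overall charge of −2 the hafnium centre must be in the +4 oxidation state.
Hafnium is a group-4 element; Hf(IV) is therefore d⁰.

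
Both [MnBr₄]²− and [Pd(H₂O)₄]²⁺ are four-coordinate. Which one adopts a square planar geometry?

[Pd(H₂O)₄]²⁺

For [MnBr₄]²−: Ligand charges: each bromide is −1. With an overall charge of −2 the manganese centre must be in the +2 oxidation state. Group 7 minus oxidation state 2 gives a d⁵ configuration. A high-spin d⁵ ion has zero CFSE in either geometry, so four ligands adopt the sterically favoured tetrahedral geometry. → tetrahedral.
For [Pd(H₂O)₄]²⁺: Ligand charges: water is neutral. With an overall charge of +2 the palladium centre must be in the +2 oxidation state. Pd sits in group 10, so the d-electron count is 10 − 2 = 8. A 4d d⁸ ion has a large crystal-field splitting; square planar leaves the high-energy d_{x²−y²} orbital empty and maximises CFSE. → square planar.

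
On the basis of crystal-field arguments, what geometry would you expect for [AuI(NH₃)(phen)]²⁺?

Summing ligand charges against the +2 overall charge gives an oxidation state of +3 for gold.
Au sits in group 11, so the d-electron count is 11 − 3 = 8.
Counting donor atoms: 1×iodide (monodentate) → 1 donor; 1×ammonia (monodentate) → 1 donor; 1×1,10-phenanthroline (bidentate) → 2 donors. Coordination number = 4.
A 5d d⁸ ion has a large crystal-field splitting; square planar leaves the high-energy d_{x²−y²} orbital empty and maximises CFSE.

square planar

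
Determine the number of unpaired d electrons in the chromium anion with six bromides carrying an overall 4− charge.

4 unpaired electrons

Ligand charges: each bromide is −1. With an overall charge of −4 the chromium centre must be in the +2 oxidation state.
Group 6 minus oxidation state 2 gives a d⁴ configuration.
The spin state decides the count: Bromide is a weak-field ligand for a first-row metal, so the complex is high-spin.
An octahedral high-spin d⁴ ion is t₂g³e_g¹, giving 4 unpaired electrons.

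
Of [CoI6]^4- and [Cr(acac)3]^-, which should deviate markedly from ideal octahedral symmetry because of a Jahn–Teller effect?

[Cr(acac)3]^-

[CoI6]^4-: Ligand charges: each iodide is −1. With an overall charge of −4 the cobalt centre must be in the +2 oxidation state. Cobalt is a group-9 element; Co(II) is therefore d⁷. Iodide is a weak-field ligand for a first-row metal, so the complex is high-spin. The d⁷ configuration leaves the e_g set evenly filled (or empty) — no strong Jahn–Teller driving force.
[Cr(acac)3]^-: Summing ligand charges against the −1 overall charge gives an oxidation state of +2 for chromium. Cr sits in group 6, so the d-electron count is 6 − 2 = 4. Acetylacetonate is a weak-field ligand for a first-row metal, so the complex is high-spin. The t₂g³e_g¹ (high-spin) configuration has an unevenly filled e_g set; the Jahn–Teller theorem predicts a tetragonal distortion (typically axial elongation) to lift the degeneracy.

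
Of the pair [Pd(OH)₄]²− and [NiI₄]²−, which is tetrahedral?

For [Pd(OH)₄]²−: Each hydroxide is −1; balancing the −2 overall charge requires Pd(II). Group 10 minus oxidation state 2 gives a d⁸ configuration. A 4d d⁸ ion has a large crystal-field splitting; square planar leaves the high-energy d_{x²−y²} orbital empty and maximises CFSE. → square planar.
For [NiI₄]²−: Ligand charges: each iodide is −1. With an overall charge of −2 the nickel centre must be in the +2 oxidation state. Ni sits in group 10, so the d-electron count is 10 − 2 = 8. Iodide is a weak-field ligand. With weak-field ligands the CFSE gain from square planar is small, so a 3d d⁸ ion takes the sterically preferred tetrahedral geometry. → tetrahedral.

[NiI₄]²−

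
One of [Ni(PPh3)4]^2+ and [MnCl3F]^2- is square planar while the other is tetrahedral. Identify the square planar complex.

[Ni(PPh3)4]^2+

For [Ni(PPh3)4]^2+: Summing ligand charges against the +2 overall charge gives an oxidation state of +2 for nickel. Ni sits in group 10, so the d-electron count is 10 − 2 = 8. Triphenylphosphine is a strong-field ligand (high in the spectrochemical series). A 3d d⁸ ion with strong-field ligands gains enough CFSE to favour square planar over tetrahedral. → square planar.
For [MnCl3F]^2-: Each chloride is −1; each fluoride is −1; balancing the −2 overall charge requires Mn(II). Group 7 minus oxidation state 2 gives a d⁵ configuration. A high-spin d⁵ ion has zero CFSE in either geometry, so four ligands adopt the sterically favoured tetrahedral geometry. → tetrahedral.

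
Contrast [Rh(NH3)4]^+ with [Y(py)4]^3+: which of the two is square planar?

[Rh(NH3)4]^+

For [Rh(NH3)4]^+: Ammonia is neutral; balancing the +1 overall charge requires Rh(I). Rhodium is a group-9 element; Rh(I) is therefore d⁸. A 4d d⁸ ion has a large crystal-field splitting; square planar leaves the high-energy d_{x²−y²} orbital empty and maximises CFSE. → square planar.
For [Y(py)4]^3+: Pyridine is neutral; balancing the +3 overall charge requires Y(III). Yttrium is a group-3 element; Y(III) is therefore d⁰. A d⁰ ion has no crystal-field stabilisation preference between square planar and tetrahedral, so four ligands adopt the sterically favoured tetrahedral geometry. → tetrahedral.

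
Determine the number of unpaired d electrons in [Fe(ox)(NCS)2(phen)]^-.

Ligand charges: each oxalate is −2; each isothiocyanate is −1; 1,10-phenanthroline is neutral. With an overall charge of −1 the iron centre must be in the +3 oxidation state.
Fe sits in group 8, so the d-electron count is 8 − 3 = 5.
Counting donor atoms: 1×oxalate (bidentate) → 2 donors; 2×isothiocyanate (monodentate) → 2 donors; 1×1,10-phenanthroline (bidentate) → 2 donors. Coordination number = 6.
The spin state decides the count: Isothiocyanate and oxalate are weak-field ligands for a first-row metal, so the complex is high-spin.
An octahedral high-spin d⁵ ion is t₂g³e_g², giving 5 unpaired electrons.

5 unpaired electrons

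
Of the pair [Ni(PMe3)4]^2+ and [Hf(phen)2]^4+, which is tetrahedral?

[Hf(phen)2]^4+

For [Ni(PMe3)4]^2+: Summing ligand charges against the +2 overall charge gives an oxidation state of +2 for nickel. Nickel is a group-10 element; Ni(II) is therefore d⁸. Trimethylphosphine is a strong-field ligand (high in the spectrochemical series). A 3d d⁸ ion with strong-field ligands gains enough CFSE to favour square planar over tetrahedral. → square planar.
For [Hf(phen)2]^4+: Ligand charges: 1,10-phenanthroline is neutral. With an overall charge of +4 the hafnium centre must be in the +4 oxidation state. Hf sits in group 4, so the d-electron count is 4 − 4 = 0. A d⁰ ion has no crystal-field stabilisation preference between square planar and tetrahedral, so four ligands adopt the sterically favoured tetrahedral geometry. → tetrahedral.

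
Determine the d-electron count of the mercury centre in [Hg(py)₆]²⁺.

d10

Ligand charges: pyridine is neutral. With an overall charge of +2 the mercury centre must be in the +2 oxidation state.
Hg sits in group 12, so the d-electron count is 12 − 2 = 10.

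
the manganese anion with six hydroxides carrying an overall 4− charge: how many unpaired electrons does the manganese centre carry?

5

Ligand charges: each hydroxide is −1. With an overall charge of −4 the manganese centre must be in the +2 oxidation state.
Manganese is a group-7 element; Mn(II) is therefore d⁵.
The spin state decides the count: Hydroxide is a weak-field ligand for a first-row metal, so the complex is high-spin.
An octahedral high-spin d⁵ ion is t₂g³e_g², giving 5 unpaired electrons.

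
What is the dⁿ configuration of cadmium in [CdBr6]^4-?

d10

Each bromide is −1; balancing the −4 overall charge requires Cd(II).
Cadmium is a group-12 element; Cd(II) is therefore d¹⁰.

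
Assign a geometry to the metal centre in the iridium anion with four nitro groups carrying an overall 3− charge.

Each nitro (N-bound nitrite) is −1; balancing the −3 overall charge requires Ir(I).
Ir sits in group 9, so the d-electron count is 9 − 1 = 8.
Coordination number: 4.
A 5d d⁸ ion has a large crystal-field splitting; square planar leaves the high-energy d_{x²−y²} orbital empty and maximises CFSE.

square planar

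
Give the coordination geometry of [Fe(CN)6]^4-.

Each cyanide is −1; balancing the −4 overall charge requires Fe(II).
Iron is a group-8 element; Fe(II) is therefore d⁶.
Coordination number: 6.
Six donors around a single metal centre give an octahedral coordination sphere.

octahedral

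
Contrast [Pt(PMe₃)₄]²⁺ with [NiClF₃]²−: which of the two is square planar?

For [Pt(PMe₃)₄]²⁺: Ligand charges: trimethylphosphine is neutral. With an overall charge of +2 the platinum centre must be in the +2 oxidation state. Pt sits in group 10, so the d-electron count is 10 − 2 = 8. A 5d d⁸ ion has a large crystal-field splitting; square planar leaves the high-energy d_{x²−y²} orbital empty and maximises CFSE. → square planar.
For [NiClF₃]²−: Ligand charges: each chloride is −1; each fluoride is −1. With an overall charge of −2 the nickel centre must be in the +2 oxidation state. Ni sits in group 10, so the d-electron count is 10 − 2 = 8. Chloride and fluoride are weak-field ligands. With weak-field ligands the CFSE gain from square planar is small, so a 3d d⁸ ion takes the sterically preferred tetrahedral geometry. → tetrahedral.

[Pt(PMe₃)₄]²⁺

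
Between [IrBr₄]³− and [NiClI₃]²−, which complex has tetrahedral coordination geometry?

For [IrBr₄]³−: Ligand charges: each bromide is −1. With an overall charge of −3 the iridium centre must be in the +1 oxidation state. Group 9 minus oxidation state 1 gives a d⁸ configuration. A 5d d⁸ ion has a large crystal-field splitting; square planar leaves the high-energy d_{x²−y²} orbital empty and maximises CFSE. → square planar.
For [NiClI₃]²−: Each chloride is −1; each iodide is −1; balancing the −2 overall charge requires Ni(II). Nickel is a group-10 element; Ni(II) is therefore d⁸. Chloride and iodide are weak-field ligands. With weak-field ligands the CFSE gain from square planar is small, so a 3d d⁸ ion takes the sterically preferred tetrahedral geometry. → tetrahedral.

[NiClI₃]²−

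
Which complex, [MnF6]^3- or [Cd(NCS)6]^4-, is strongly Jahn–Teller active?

[MnF6]^3-: Summing ligand charges against the −3 overall charge gives an oxidation state of +3 for manganese. Group 7 minus oxidation state 3 gives a d⁴ configuration. Fluoride is a weak-field ligand for a first-row metal, so the complex is high-spin. The t₂g³e_g¹ (high-spin) configuration has an unevenly filled e_g set; the Jahn–Teller theorem predicts a tetragonal distortion (typically axial elongation) to lift the degeneracy.
[Cd(NCS)6]^4-: Summing ligand charges against the −4 overall charge gives an oxidation state of +2 for cadmium. Cadmium is a group-12 element; Cd(II) is therefore d¹⁰. The d¹⁰ configuration leaves the e_g set evenly filled (or empty) — no strong Jahn–Teller driving force.

[MnF6]^3-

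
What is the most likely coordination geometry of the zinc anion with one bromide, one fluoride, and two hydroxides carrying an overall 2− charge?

Each bromide is −1; each fluoride is −1; each hydroxide is −1; balancing the −2 overall charge requires Zn(II).
Zinc is a group-12 element; Zn(II) is therefore d¹⁰.
Coordination number: 4.
A d¹⁰ ion has no crystal-field stabilisation preference between square planar and tetrahedral, so four ligands adopt the sterically favoured tetrahedral geometry.

tetrahedral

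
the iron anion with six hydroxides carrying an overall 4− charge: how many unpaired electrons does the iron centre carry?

Each hydroxide is −1; balancing the −4 overall charge requires Fe(II).
Iron is a group-8 element; Fe(II) is therefore d⁶.
The spin state decides the count: Hydroxide is a weak-field ligand for a first-row metal, so the complex is high-spin.
An octahedral high-spin d⁶ ion is t₂g⁴e_g², giving 4 unpaired electrons.

4 unpaired electrons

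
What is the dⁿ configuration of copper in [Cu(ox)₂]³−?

d¹⁰

Each oxalate is −2; balancing the −3 overall charge requires Cu(I).
Group 11 minus oxidation state 1 gives a d¹⁰ configuration.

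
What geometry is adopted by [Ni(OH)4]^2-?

tetrahedral

Ligand charges: each hydroxide is −1. With an overall charge of −2 the nickel centre must be in the +2 oxidation state.
Group 10 minus oxidation state 2 gives a d⁸ configuration.
Coordination number: 4.
Hydroxide is a weak-field ligand.
With weak-field ligands the CFSE gain from square planar is small, so a 3d d⁸ ion takes the sterically preferred tetrahedral geometry.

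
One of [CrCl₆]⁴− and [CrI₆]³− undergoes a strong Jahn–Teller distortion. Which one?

[CrCl₆]⁴−: Summing ligand charges against the −4 overall charge gives an oxidation state of +2 for chromium. Chromium is a group-6 element; Cr(II) is therefore d⁴. Chloride is a weak-field ligand for a first-row metal, so the complex is high-spin. The t₂g³e_g¹ (high-spin) configuration has an unevenly filled e_g set; the Jahn–Teller theorem predicts a tetragonal distortion (typically axial elongation) to lift the degeneracy.
[CrI₆]³−: Summing ligand charges against the −3 overall charge gives an oxidation state of +3 for chromium. Cr sits in group 6, so the d-electron count is 6 − 3 = 3. The d³ configuration leaves the e_g set evenly filled (or empty) — no strong Jahn–Teller driving force.

[CrCl₆]⁴−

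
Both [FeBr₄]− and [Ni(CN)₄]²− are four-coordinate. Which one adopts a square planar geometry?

For [FeBr₄]−: Each bromide is −1; balancing the −1 overall charge requires Fe(III). Fe sits in group 8, so the d-electron count is 8 − 3 = 5. A high-spin d⁵ ion has zero CFSE in either geometry, so four ligands adopt the sterically favoured tetrahedral geometry. → tetrahedral.
For [Ni(CN)₄]²−: Ligand charges: each cyanide is −1. With an overall charge of −2 the nickel centre must be in the +2 oxidation state. Group 10 minus oxidation state 2 gives a d⁸ configuration. Cyanide is a strong-field ligand (high in the spectrochemical series). A 3d d⁸ ion with strong-field ligands gains enough CFSE to favour square planar over tetrahedral. → square planar.

[Ni(CN)₄]²−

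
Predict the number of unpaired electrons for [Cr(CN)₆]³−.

3 unpaired electrons

Summing ligand charges against the −3 overall charge gives an oxidation state of +3 for chromium.
Cr sits in group 6, so the d-electron count is 6 − 3 = 3.
In an octahedral field the d³ configuration is t₂g³e_g⁰ (only one arrangement possible), giving 3 unpaired electrons.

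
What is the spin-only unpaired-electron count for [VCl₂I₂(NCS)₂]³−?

Ligand charges: each chloride is −1; each iodide is −1; each isothiocyanate is −1. With an overall charge of −3 the vanadium centre must be in the +3 oxidation state.
Group 5 minus oxidation state 3 gives a d² configuration.
In an octahedral field the d² configuration is t₂g²e_g⁰ (only one arrangement possible), giving 2 unpaired electrons.

2 unpaired electrons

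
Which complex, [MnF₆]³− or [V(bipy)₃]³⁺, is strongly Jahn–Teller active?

[MnF₆]³−

[MnF₆]³−: Summing ligand charges against the −3 overall charge gives an oxidation state of +3 for manganese. Mn sits in group 7, so the d-electron count is 7 − 3 = 4. Fluoride is a weak-field ligand for a first-row metal, so the complex is high-spin. The t₂g³e_g¹ (high-spin) configuration has an unevenly filled e_g set; the Jahn–Teller theorem predicts a tetragonal distortion (typically axial elongation) to lift the degeneracy.
[V(bipy)₃]³⁺: 2,2′-bipyridine is neutral; balancing the +3 overall charge requires V(III). V sits in group 5, so the d-electron count is 5 − 3 = 2. The d² configuration leaves the e_g set evenly filled (or empty) — no strong Jahn–Teller driving force.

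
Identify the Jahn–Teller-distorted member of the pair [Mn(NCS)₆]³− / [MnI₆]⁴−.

[Mn(NCS)₆]³−: Ligand charges: each isothiocyanate is −1. With an overall charge of −3 the manganese centre must be in the +3 oxidation state. Manganese is a group-7 element; Mn(III) is therefore d⁴. Isothiocyanate is a weak-field ligand for a first-row metal, so the complex is high-spin. The t₂g³e_g¹ (high-spin) configuration has an unevenly filled e_g set; the Jahn–Teller theorem predicts a tetragonal distortion (typically axial elongation) to lift the degeneracy.
[MnI₆]⁴−: Each iodide is −1; balancing the −4 overall charge requires Mn(II). Mn sits in group 7, so the d-electron count is 7 − 2 = 5. Iodide is a weak-field ligand for a first-row metal, so the complex is high-spin. The d⁵ configuration leaves the e_g set evenly filled (or empty) — no strong Jahn–Teller driving force.

[Mn(NCS)₆]³−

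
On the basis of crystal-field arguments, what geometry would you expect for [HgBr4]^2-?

Summing ligand charges against the −2 overall charge gives an oxidation state of +2 for mercury.
Hg sits in group 12, so the d-electron count is 12 − 2 = 10.
With 4 monodentate ligands the coordination number is 4.
A d¹⁰ ion has no crystal-field stabilisation preference between square planar and tetrahedral, so four ligands adopt the sterically favoured tetrahedral geometry.

tetrahedral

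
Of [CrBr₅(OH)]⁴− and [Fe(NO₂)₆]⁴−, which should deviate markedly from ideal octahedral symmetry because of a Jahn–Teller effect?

[CrBr₅(OH)]⁴−: Summing ligand charges against the −4 overall charge gives an oxidation state of +2 for chromium. Group 6 minus oxidation state 2 gives a d⁴ configuration. Bromide and hydroxide are weak-field ligands for a first-row metal, so the complex is high-spin. The t₂g³e_g¹ (high-spin) configuration has an unevenly filled e_g set; the Jahn–Teller theorem predicts a tetragonal distortion (typically axial elongation) to lift the degeneracy.
[Fe(NO₂)₆]⁴−: Ligand charges: each nitro (N-bound nitrite) is −1. With an overall charge of −4 the iron centre must be in the +2 oxidation state. Iron is a group-8 element; Fe(II) is therefore d⁶. Nitro (N-bound nitrite) is a strong-field ligand (high in the spectrochemical series) for a first-row metal, so the complex is low-spin. The d⁶ configuration leaves the e_g set evenly filled (or empty) — no strong Jahn–Teller driving force.

[CrBr₅(OH)]⁴−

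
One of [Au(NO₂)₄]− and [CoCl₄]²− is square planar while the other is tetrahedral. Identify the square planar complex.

[Au(NO₂)₄]−

For [Au(NO₂)₄]−: Each nitro (N-bound nitrite) is −1; balancing the −1 overall charge requires Au(III). Gold is a group-11 element; Au(III) is therefore d⁸. A 5d d⁸ ion has a large crystal-field splitting; square planar leaves the high-energy d_{x²−y²} orbital empty and maximises CFSE. → square planar.
For [CoCl₄]²−: Ligand charges: each chloride is −1. With an overall charge of −2 the cobalt centre must be in the +2 oxidation state. Co sits in group 9, so the d-electron count is 9 − 2 = 7. For a high-spin 3d d⁷ ion with weak-field ligands the small Δₜ gives little square-planar CFSE advantage, so four ligands adopt the sterically favoured tetrahedral geometry. → tetrahedral.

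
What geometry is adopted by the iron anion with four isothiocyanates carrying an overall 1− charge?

Summing ligand charges against the −1 overall charge gives an oxidation state of +3 for iron.
Fe sits in group 8, so the d-electron count is 8 − 3 = 5.
Coordination number: 4.
Isothiocyanate is a weak-field ligand.
A high-spin d⁵ ion has zero CFSE in either geometry, so four ligands adopt the sterically favoured tetrahedral geometry.

tetrahedral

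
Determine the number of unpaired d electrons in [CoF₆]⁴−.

Each fluoride is −1; balancing the −4 overall charge requires Co(II).
Group 9 minus oxidation state 2 gives a d⁷ configuration.
The spin state decides the count: Fluoride is a weak-field ligand for a first-row metal, so the complex is high-spin.
An octahedral high-spin d⁷ ion is t₂g⁵e_g², giving 3 unpaired electrons.

3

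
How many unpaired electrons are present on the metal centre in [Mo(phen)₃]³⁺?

Ligand charges: 1,10-phenanthroline is neutral. With an overall charge of +3 the molybdenum centre must be in the +3 oxidation state.
Mo sits in group 6, so the d-electron count is 6 − 3 = 3.
Counting donor atoms: 3×1,10-phenanthroline (bidentate) → 6 donors. Coordination number = 6.
In an octahedral field the d³ configuration is t₂g³e_g⁰ (only one arrangement possible), giving 3 unpaired electrons.

3 unpaired electrons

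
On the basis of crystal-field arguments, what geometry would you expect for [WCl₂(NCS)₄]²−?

Each chloride is −1; each isothiocyanate is −1; balancing the −2 overall charge requires W(IV).
Tungsten is a group-6 element; W(IV) is therefore d².
With 6 monodentate ligands the coordination number is 6.
Six donors around a single metal centre give an octahedral coordination sphere.

octahedral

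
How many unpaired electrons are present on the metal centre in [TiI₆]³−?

Summing ligand charges against the −3 overall charge gives an oxidation state of +3 for titanium.
Titanium is a group-4 element; Ti(III) is therefore d¹.
In an octahedral field the d¹ configuration is t₂g¹e_g⁰ (only one arrangement possible), giving 1 unpaired electron.

1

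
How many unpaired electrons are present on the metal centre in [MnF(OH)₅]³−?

4 unpaired electrons

Summing ligand charges against the −3 overall charge gives an oxidation state of +3 for manganese.
Mn sits in group 7, so the d-electron count is 7 − 3 = 4.
The spin state decides the count: Fluoride and hydroxide are weak-field ligands for a first-row metal, so the complex is high-spin.
An octahedral high-spin d⁴ ion is t₂g³e_g¹, giving 4 unpaired electrons.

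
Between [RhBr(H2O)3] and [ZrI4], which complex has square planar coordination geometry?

[RhBr(H2O)3]

For [RhBr(H2O)3]: Ligand charges: each bromide is −1; water is neutral. With an overall charge of 0 the rhodium centre must be in the +1 oxidation state. Group 9 minus oxidation state 1 gives a d⁸ configuration. A 4d d⁸ ion has a large crystal-field splitting; square planar leaves the high-energy d_{x²−y²} orbital empty and maximises CFSE. → square planar.
For [ZrI4]: Summing ligand charges against the 0 overall charge gives an oxidation state of +4 for zirconium. Zr sits in group 4, so the d-electron count is 4 − 4 = 0. A d⁰ ion has no crystal-field stabilisation preference between square planar and tetrahedral, so four ligands adopt the sterically favoured tetrahedral geometry. → tetrahedral.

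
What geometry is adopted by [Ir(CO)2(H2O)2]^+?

square planar

Ligand charges: carbonyl is neutral; water is neutral. With an overall charge of +1 the iridium centre must be in the +1 oxidation state.
Ir sits in group 9, so the d-electron count is 9 − 1 = 8.
Coordination number: 4.
A 5d d⁸ ion has a large crystal-field splitting; square planar leaves the high-energy d_{x²−y²} orbital empty and maximises CFSE.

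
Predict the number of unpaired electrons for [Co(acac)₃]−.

Ligand charges: each acetylacetonate is −1. With an overall charge of −1 the cobalt centre must be in the +2 oxidation state.
Group 9 minus oxidation state 2 gives a d⁷ configuration.
Counting donor atoms: 3×acetylacetonate (bidentate) → 6 donors. Coordination number = 6.
The spin state decides the count: Acetylacetonate is a weak-field ligand for a first-row metal, so the complex is high-spin.
An octahedral high-spin d⁷ ion is t₂g⁵e_g², giving 3 unpaired electrons.

3 unpaired electrons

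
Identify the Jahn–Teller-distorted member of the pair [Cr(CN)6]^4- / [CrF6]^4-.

[Cr(CN)6]^4-: Ligand charges: each cyanide is −1. With an overall charge of −4 the chromium centre must be in the +2 oxidation state. Cr sits in group 6, so the d-electron count is 6 − 2 = 4. Cyanide is a strong-field ligand (high in the spectrochemical series) for a first-row metal, so the complex is low-spin. The d⁴ configuration leaves the e_g set evenly filled (or empty) — no strong Jahn–Teller driving force.
[CrF6]^4-: Each fluoride is −1; balancing the −4 overall charge requires Cr(II). Group 6 minus oxidation state 2 gives a d⁴ configuration. Fluoride is a weak-field ligand for a first-row metal, so the complex is high-spin. The t₂g³e_g¹ (high-spin) configuration has an unevenly filled e_g set; the Jahn–Teller theorem predicts a tetragonal distortion (typically axial elongation) to lift the degeneracy.

[CrF6]^4-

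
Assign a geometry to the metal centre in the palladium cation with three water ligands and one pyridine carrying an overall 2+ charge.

Ligand charges: water is neutral; pyridine is neutral. With an overall charge of +2 the palladium centre must be in the +2 oxidation state.
Pd sits in group 10, so the d-electron count is 10 − 2 = 8.
With 4 monodentate ligands the coordination number is 4.
A 4d d⁸ ion has a large crystal-field splitting; square planar leaves the high-energy d_{x²−y²} orbital empty and maximises CFSE.

square planar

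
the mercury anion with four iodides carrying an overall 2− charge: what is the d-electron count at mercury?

d¹⁰

Each iodide is −1; balancing the −2 overall charge requires Hg(II).
Group 12 minus oxidation state 2 gives a d¹⁰ configuration.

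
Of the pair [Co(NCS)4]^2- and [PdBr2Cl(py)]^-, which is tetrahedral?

For [Co(NCS)4]^2-: Ligand charges: each isothiocyanate is −1. With an overall charge of −2 the cobalt centre must be in the +2 oxidation state. Cobalt is a group-9 element; Co(II) is therefore d⁷. For a high-spin 3d d⁷ ion with weak-field ligands the small Δₜ gives little square-planar CFSE advantage, so four ligands adopt the sterically favoured tetrahedral geometry. → tetrahedral.
For [PdBr2Cl(py)]^-: Each bromide is −1; each chloride is −1; pyridine is neutral; balancing the −1 overall charge requires Pd(II). Pd sits in group 10, so the d-electron count is 10 − 2 = 8. A 4d d⁸ ion has a large crystal-field splitting; square planar leaves the high-energy d_{x²−y²} orbital empty and maximises CFSE. → square planar.

[Co(NCS)4]^2-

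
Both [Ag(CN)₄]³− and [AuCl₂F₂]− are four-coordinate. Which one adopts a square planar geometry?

[AuCl₂F₂]−

For [Ag(CN)₄]³−: Ligand charges: each cyanide is −1. With an overall charge of −3 the silver centre must be in the +1 oxidation state. Ag sits in group 11, so the d-electron count is 11 − 1 = 10. A d¹⁰ ion has no crystal-field stabilisation preference between square planar and tetrahedral, so four ligands adopt the sterically favoured tetrahedral geometry. → tetrahedral.
For [AuCl₂F₂]−: Ligand charges: each chloride is −1; each fluoride is −1. With an overall charge of −1 the gold centre must be in the +3 oxidation state. Gold is a group-11 element; Au(III) is therefore d⁸. A 5d d⁸ ion has a large crystal-field splitting; square planar leaves the high-energy d_{x²−y²} orbital empty and maximises CFSE. → square planar.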